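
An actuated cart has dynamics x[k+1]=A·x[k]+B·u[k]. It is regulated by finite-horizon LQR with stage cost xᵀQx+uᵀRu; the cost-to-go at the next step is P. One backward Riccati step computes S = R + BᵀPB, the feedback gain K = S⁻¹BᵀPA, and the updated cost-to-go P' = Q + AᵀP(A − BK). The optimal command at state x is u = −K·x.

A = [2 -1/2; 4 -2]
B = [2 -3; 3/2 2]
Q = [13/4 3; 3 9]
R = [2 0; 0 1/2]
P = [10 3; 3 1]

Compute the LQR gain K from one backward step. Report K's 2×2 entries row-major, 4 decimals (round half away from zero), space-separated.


0.8000 -0.3333 -0.4991 0.1111

BᵀP = [24.5000 7.5000; -24.0000 -7.0000]
S = R + BᵀPB = [2 0; 0 1/2] + [60.2500 -58.5000; -58.5000 58.0000] = [62.2500 -58.5000; -58.5000 58.5000]
BᵀPA = [79.0000 -27.2500; -76.0000 26.0000]
K = S⁻¹·BᵀPA = [0.8000 -0.3333; -0.4991 0.1111]
A−BK = [-1.0974 0.5000; 3.7983 -1.7222]
AᵀP(A−BK) = [2.8650 -1.2222; -1.2222 0.5278]
P' = Q + AᵀP(A−BK) = [6.1150 1.7778; 1.7778 9.5278]
tr(P') = 15.6427


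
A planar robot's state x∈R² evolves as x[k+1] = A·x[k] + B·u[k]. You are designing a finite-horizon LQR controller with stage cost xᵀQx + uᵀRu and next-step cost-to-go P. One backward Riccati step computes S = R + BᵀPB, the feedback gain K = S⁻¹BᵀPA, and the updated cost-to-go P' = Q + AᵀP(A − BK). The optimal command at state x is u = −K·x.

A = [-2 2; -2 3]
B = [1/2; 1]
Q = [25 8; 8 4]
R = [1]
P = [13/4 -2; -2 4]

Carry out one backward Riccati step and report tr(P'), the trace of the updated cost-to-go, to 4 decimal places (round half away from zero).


41.9180

BᵀP = [-0.3750 3.0000]
S = R + BᵀPB = [1] + [2.8125] = [3.8125]
BᵀPA = [-5.2500 8.2500]
K = S⁻¹·BᵀPA = [-1.3770 2.1639]
A−BK = [-1.3115 0.9180; -0.6230 0.8361]
AᵀP(A−BK) = [5.7705 -5.6393; -5.6393 7.1475]
P' = Q + AᵀP(A−BK) = [30.7705 2.3607; 2.3607 11.1475]
tr(P') = 41.9180


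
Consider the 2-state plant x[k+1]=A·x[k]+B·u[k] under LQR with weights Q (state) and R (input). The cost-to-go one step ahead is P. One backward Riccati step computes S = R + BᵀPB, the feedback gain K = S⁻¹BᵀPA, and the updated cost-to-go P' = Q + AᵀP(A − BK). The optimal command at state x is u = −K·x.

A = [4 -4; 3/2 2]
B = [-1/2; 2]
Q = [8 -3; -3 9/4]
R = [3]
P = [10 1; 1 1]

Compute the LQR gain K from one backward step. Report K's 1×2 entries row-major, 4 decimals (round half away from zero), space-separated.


BᵀP = [-3.0000 1.5000]
S = R + BᵀPB = [3] + [4.5000] = [7.5000]
BᵀPA = [-9.7500 15.0000]
K = S⁻¹·BᵀPA = [-1.3000 2.0000]
A−BK = [3.3500 -3.0000; 4.1000 -2.0000]
AᵀP(A−BK) = [161.5750 -135.5000; -135.5000 118.0000]
P' = Q + AᵀP(A−BK) = [169.5750 -138.5000; -138.5000 120.2500]
tr(P') = 289.8250

-1.3000 2.0000


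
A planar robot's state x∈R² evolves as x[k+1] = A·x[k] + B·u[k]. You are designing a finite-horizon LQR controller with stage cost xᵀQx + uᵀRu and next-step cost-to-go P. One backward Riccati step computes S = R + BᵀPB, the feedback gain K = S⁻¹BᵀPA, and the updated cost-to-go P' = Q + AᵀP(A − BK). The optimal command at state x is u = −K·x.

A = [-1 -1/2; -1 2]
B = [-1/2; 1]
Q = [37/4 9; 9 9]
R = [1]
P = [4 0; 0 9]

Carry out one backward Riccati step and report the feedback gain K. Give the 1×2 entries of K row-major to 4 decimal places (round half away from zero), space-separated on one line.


BᵀP = [-2.0000 9.0000]
S = R + BᵀPB = [1] + [10.0000] = [11.0000]
BᵀPA = [-7.0000 19.0000]
K = S⁻¹·BᵀPA = [-0.6364 1.7273]
A−BK = [-1.3182 0.3636; -0.3636 0.2727]
AᵀP(A−BK) = [8.5455 -3.9091; -3.9091 4.1818]
P' = Q + AᵀP(A−BK) = [17.7955 5.0909; 5.0909 13.1818]
tr(P') = 30.9773

-0.6364 1.7273


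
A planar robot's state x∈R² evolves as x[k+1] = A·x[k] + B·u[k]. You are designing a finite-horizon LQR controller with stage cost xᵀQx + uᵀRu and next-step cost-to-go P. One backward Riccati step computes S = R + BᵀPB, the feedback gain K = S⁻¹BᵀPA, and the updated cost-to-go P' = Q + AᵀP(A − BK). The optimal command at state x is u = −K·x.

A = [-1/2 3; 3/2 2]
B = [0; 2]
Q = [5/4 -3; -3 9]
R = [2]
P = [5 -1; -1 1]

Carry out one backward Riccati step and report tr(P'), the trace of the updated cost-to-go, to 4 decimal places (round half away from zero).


BᵀP = [-2.0000 2.0000]
S = R + BᵀPB = [2] + [4.0000] = [6.0000]
BᵀPA = [4.0000 -2.0000]
K = S⁻¹·BᵀPA = [0.6667 -0.3333]
A−BK = [-0.5000 3.0000; 0.1667 2.6667]
AᵀP(A−BK) = [2.3333 -6.6667; -6.6667 36.3333]
P' = Q + AᵀP(A−BK) = [3.5833 -9.6667; -9.6667 45.3333]
tr(P') = 48.9167

48.9167


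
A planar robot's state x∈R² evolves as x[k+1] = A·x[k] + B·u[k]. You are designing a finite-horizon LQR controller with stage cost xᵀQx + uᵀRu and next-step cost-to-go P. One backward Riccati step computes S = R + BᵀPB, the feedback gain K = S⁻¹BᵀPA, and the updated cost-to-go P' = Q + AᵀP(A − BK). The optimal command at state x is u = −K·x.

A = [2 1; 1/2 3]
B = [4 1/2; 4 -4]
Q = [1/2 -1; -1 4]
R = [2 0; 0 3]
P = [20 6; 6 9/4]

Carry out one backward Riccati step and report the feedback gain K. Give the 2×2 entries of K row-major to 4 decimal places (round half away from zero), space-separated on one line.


0.4370 0.3261 0.1978 -0.2957

BᵀP = [104.0000 33.0000; -14.0000 -6.0000]
S = R + BᵀPB = [2 0; 0 3] + [548.0000 -80.0000; -80.0000 17.0000] = [550.0000 -80.0000; -80.0000 20.0000]
BᵀPA = [224.5000 203.0000; -31.0000 -32.0000]
K = S⁻¹·BᵀPA = [0.4370 0.3261; 0.1978 -0.2957]
A−BK = [0.1533 -0.1565; -0.4565 0.5130]
AᵀP(A−BK) = [0.5984 0.0033; 0.0033 0.5935]
P' = Q + AᵀP(A−BK) = [1.0984 -0.9967; -0.9967 4.5935]
tr(P') = 5.6918


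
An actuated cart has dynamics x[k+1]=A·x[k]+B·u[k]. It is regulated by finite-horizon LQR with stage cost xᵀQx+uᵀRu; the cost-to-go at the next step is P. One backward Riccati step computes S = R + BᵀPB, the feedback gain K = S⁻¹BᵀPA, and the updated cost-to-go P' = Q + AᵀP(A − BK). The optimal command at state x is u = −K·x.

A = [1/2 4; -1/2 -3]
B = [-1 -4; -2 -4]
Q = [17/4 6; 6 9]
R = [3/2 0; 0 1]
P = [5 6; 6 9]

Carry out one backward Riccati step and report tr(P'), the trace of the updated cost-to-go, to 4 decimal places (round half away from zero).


27.5526

BᵀP = [-17.0000 -24.0000; -44.0000 -60.0000]
S = R + BᵀPB = [3/2 0; 0 1] + [65.0000 164.0000; 164.0000 416.0000] = [66.5000 164.0000; 164.0000 417.0000]
BᵀPA = [3.5000 4.0000; 8.0000 4.0000]
K = S⁻¹·BᵀPA = [0.1768 1.2127; -0.0503 -0.4673]
A−BK = [0.4754 3.3433; -0.3478 -2.4440]
AᵀP(A−BK) = [0.2840 1.9943; 1.9943 14.0186]
P' = Q + AᵀP(A−BK) = [4.5340 7.9943; 7.9943 23.0186]
tr(P') = 27.5526


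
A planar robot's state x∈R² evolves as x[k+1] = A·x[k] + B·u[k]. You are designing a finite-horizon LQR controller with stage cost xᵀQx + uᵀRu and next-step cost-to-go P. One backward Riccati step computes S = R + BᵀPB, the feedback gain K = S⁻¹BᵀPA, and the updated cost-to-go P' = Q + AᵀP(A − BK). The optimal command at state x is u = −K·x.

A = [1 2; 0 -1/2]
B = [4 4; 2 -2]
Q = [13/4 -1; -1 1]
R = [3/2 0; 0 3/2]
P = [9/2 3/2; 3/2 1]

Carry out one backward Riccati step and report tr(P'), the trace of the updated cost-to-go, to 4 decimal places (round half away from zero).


4.5060

BᵀP = [21.0000 8.0000; 15.0000 4.0000]
S = R + BᵀPB = [3/2 0; 0 3/2] + [100.0000 68.0000; 68.0000 52.0000] = [101.5000 68.0000; 68.0000 53.5000]
BᵀPA = [21.0000 38.0000; 15.0000 28.0000]
K = S⁻¹·BᵀPA = [0.1284 0.1600; 0.1172 0.3200]
A−BK = [0.0177 0.0800; -0.0223 -0.1800]
AᵀP(A−BK) = [0.0460 0.0900; 0.0900 0.2100]
P' = Q + AᵀP(A−BK) = [3.2960 -0.9100; -0.9100 1.2100]
tr(P') = 4.5060


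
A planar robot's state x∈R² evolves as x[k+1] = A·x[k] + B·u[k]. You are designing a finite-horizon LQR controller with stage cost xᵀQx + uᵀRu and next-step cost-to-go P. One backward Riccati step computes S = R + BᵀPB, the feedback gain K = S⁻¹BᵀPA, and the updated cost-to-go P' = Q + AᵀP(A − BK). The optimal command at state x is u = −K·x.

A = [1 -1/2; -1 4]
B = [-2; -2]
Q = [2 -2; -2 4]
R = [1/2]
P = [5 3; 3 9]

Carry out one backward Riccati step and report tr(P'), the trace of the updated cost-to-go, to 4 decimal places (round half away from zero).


BᵀP = [-16.0000 -24.0000]
S = R + BᵀPB = [1/2] + [80.0000] = [80.5000]
BᵀPA = [8.0000 -88.0000]
K = S⁻¹·BᵀPA = [0.0994 -1.0932]
A−BK = [1.1988 -2.6863; -0.8012 1.8137]
AᵀP(A−BK) = [7.2050 -16.2547; -16.2547 37.0512]
P' = Q + AᵀP(A−BK) = [9.2050 -18.2547; -18.2547 41.0512]
tr(P') = 50.2562

50.2562


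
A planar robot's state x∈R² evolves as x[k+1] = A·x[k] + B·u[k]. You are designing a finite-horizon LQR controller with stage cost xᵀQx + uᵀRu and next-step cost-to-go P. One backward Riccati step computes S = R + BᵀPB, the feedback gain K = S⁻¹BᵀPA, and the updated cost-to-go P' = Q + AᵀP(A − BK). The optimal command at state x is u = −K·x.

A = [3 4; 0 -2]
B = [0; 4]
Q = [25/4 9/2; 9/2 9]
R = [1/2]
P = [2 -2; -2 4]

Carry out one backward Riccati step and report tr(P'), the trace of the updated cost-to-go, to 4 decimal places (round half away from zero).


40.8159

BᵀP = [-8.0000 16.0000]
S = R + BᵀPB = [1/2] + [64.0000] = [64.5000]
BᵀPA = [-24.0000 -64.0000]
K = S⁻¹·BᵀPA = [-0.3721 -0.9922]
A−BK = [3.0000 4.0000; 1.4884 1.9690]
AᵀP(A−BK) = [9.0698 12.1860; 12.1860 16.4961]
P' = Q + AᵀP(A−BK) = [15.3198 16.6860; 16.6860 25.4961]
tr(P') = 40.8159


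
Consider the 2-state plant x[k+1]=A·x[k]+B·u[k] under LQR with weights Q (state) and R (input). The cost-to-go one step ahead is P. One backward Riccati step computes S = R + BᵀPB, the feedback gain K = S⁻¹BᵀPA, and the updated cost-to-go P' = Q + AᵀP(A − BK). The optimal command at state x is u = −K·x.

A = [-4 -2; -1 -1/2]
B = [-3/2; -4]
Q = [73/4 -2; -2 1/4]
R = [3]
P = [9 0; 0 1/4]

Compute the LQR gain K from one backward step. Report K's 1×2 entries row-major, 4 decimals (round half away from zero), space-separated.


2.0183 1.0092

BᵀP = [-13.5000 -1.0000]
S = R + BᵀPB = [3] + [24.2500] = [27.2500]
BᵀPA = [55.0000 27.5000]
K = S⁻¹·BᵀPA = [2.0183 1.0092]
A−BK = [-0.9725 -0.4862; 7.0734 3.5367]
AᵀP(A−BK) = [33.2408 16.6204; 16.6204 8.3102]
P' = Q + AᵀP(A−BK) = [51.4908 14.6204; 14.6204 8.5602]
tr(P') = 60.0510


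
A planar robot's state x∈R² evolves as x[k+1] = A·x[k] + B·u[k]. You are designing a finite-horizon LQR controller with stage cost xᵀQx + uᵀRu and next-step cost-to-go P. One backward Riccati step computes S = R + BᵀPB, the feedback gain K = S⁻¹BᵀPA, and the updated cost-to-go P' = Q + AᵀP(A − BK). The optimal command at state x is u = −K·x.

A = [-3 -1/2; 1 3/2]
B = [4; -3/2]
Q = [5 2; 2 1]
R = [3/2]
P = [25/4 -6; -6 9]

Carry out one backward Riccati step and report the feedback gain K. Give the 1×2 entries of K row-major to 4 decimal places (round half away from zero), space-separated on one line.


-0.7200 -0.3781

BᵀP = [34.0000 -37.5000]
S = R + BᵀPB = [3/2] + [192.2500] = [193.7500]
BᵀPA = [-139.5000 -73.2500]
K = S⁻¹·BᵀPA = [-0.7200 -0.3781]
A−BK = [-0.1200 1.0123; -0.0800 0.9329]
AᵀP(A−BK) = [0.8100 0.1350; 0.1350 3.1193]
P' = Q + AᵀP(A−BK) = [5.8100 2.1350; 2.1350 4.1193]
tr(P') = 9.9293


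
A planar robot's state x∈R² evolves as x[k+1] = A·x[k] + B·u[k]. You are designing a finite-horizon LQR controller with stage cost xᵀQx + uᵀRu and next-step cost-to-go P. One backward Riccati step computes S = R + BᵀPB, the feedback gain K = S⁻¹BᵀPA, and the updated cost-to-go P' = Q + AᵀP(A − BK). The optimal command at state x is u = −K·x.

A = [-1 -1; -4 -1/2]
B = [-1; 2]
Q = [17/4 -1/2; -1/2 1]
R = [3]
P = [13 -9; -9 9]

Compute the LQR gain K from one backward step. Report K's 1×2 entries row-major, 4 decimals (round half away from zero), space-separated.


-0.8750 0.1989

BᵀP = [-31.0000 27.0000]
S = R + BᵀPB = [3] + [85.0000] = [88.0000]
BᵀPA = [-77.0000 17.5000]
K = S⁻¹·BᵀPA = [-0.8750 0.1989]
A−BK = [-1.8750 -0.8011; -2.2500 -0.8977]
AᵀP(A−BK) = [17.6250 5.8125; 5.8125 2.7699]
P' = Q + AᵀP(A−BK) = [21.8750 5.3125; 5.3125 3.7699]
tr(P') = 25.6449


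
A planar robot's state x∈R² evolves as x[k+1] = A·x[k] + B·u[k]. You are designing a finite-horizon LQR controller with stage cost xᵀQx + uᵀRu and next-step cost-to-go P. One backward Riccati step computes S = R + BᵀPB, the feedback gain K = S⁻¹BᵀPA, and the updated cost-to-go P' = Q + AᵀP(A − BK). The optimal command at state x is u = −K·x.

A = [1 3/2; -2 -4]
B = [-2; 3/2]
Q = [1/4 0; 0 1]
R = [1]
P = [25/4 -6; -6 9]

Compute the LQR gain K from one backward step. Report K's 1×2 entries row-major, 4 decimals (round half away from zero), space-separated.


-0.8815 -1.6322

BᵀP = [-21.5000 25.5000]
S = R + BᵀPB = [1] + [81.2500] = [82.2500]
BᵀPA = [-72.5000 -134.2500]
K = S⁻¹·BᵀPA = [-0.8815 -1.6322]
A−BK = [-0.7629 -1.7644; -0.6778 -1.5517]
AᵀP(A−BK) = [2.3442 5.0391; 5.0391 10.9371]
P' = Q + AᵀP(A−BK) = [2.5942 5.0391; 5.0391 11.9371]
tr(P') = 14.5313


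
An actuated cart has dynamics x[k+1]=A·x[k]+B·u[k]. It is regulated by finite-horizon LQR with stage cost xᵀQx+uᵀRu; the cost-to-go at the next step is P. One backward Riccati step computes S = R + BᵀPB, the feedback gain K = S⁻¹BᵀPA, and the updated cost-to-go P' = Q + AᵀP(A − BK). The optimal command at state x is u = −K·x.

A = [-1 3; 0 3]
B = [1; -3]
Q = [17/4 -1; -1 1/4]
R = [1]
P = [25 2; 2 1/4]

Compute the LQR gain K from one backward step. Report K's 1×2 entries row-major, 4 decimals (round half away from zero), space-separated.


-1.1692 3.7385

BᵀP = [19.0000 1.2500]
S = R + BᵀPB = [1] + [15.2500] = [16.2500]
BᵀPA = [-19.0000 60.7500]
K = S⁻¹·BᵀPA = [-1.1692 3.7385]
A−BK = [0.1692 -0.7385; -3.5077 14.2154]
AᵀP(A−BK) = [2.7846 -9.9692; -9.9692 36.1385]
P' = Q + AᵀP(A−BK) = [7.0346 -10.9692; -10.9692 36.3885]
tr(P') = 43.4231


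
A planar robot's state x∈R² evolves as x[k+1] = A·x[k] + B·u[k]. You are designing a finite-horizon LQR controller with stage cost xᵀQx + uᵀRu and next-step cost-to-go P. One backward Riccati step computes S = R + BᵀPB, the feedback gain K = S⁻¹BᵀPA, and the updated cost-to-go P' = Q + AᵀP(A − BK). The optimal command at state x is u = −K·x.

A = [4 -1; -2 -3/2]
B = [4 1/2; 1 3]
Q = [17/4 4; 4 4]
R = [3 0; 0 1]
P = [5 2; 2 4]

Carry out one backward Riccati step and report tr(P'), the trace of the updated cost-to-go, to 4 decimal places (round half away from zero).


BᵀP = [22.0000 12.0000; 8.5000 13.0000]
S = R + BᵀPB = [3 0; 0 1] + [100.0000 47.0000; 47.0000 43.2500] = [103.0000 47.0000; 47.0000 44.2500]
BᵀPA = [64.0000 -40.0000; 8.0000 -28.0000]
K = S⁻¹·BᵀPA = [1.0457 -0.1933; -0.9299 -0.4275]
A−BK = [0.2823 -0.0131; -0.2561 -0.0243]
AᵀP(A−BK) = [4.5164 -0.2095; -0.2095 0.2993]
P' = Q + AᵀP(A−BK) = [8.7664 3.7905; 3.7905 4.2993]
tr(P') = 13.0658

13.0658


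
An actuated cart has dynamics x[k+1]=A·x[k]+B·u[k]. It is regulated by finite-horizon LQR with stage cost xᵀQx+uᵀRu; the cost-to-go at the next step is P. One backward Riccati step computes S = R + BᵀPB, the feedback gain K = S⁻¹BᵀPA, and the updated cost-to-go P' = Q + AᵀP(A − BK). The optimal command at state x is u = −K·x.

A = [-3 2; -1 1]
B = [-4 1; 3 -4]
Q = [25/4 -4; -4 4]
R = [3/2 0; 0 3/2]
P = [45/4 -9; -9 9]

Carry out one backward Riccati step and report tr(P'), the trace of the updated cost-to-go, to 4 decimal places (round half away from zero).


13.8055

BᵀP = [-72.0000 63.0000; 47.2500 -45.0000]
S = R + BᵀPB = [3/2 0; 0 3/2] + [477.0000 -324.0000; -324.0000 227.2500] = [478.5000 -324.0000; -324.0000 228.7500]
BᵀPA = [153.0000 -81.0000; -96.7500 49.5000]
K = S⁻¹·BᵀPA = [0.8150 -0.5559; 0.7314 -0.5709]
A−BK = [-0.4715 0.3475; -0.5195 0.3839]
AᵀP(A−BK) = [2.3195 -1.6902; -1.6902 1.2360]
P' = Q + AᵀP(A−BK) = [8.5695 -5.6902; -5.6902 5.2360]
tr(P') = 13.8055


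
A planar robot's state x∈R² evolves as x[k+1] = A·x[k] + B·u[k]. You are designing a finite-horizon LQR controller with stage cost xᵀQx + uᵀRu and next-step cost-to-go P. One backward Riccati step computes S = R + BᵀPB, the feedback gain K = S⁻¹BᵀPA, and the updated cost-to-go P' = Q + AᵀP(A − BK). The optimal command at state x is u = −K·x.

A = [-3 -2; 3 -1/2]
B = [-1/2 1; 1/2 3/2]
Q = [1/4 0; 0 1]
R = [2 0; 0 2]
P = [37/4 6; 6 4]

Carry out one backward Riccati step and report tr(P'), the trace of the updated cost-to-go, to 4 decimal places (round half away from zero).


BᵀP = [-1.6250 -1.0000; 18.2500 12.0000]
S = R + BᵀPB = [2 0; 0 2] + [0.3125 -3.1250; -3.1250 36.2500] = [2.3125 -3.1250; -3.1250 38.2500]
BᵀPA = [1.8750 3.7500; -18.7500 -42.5000]
K = S⁻¹·BᵀPA = [0.1668 0.1350; -0.4766 -1.1001]
A−BK = [-2.4400 -0.8324; 3.6315 1.0826]
AᵀP(A−BK) = [2.0016 1.6203; 1.6203 2.7403]
P' = Q + AᵀP(A−BK) = [2.2516 1.6203; 1.6203 3.7403]
tr(P') = 5.9919

5.9919


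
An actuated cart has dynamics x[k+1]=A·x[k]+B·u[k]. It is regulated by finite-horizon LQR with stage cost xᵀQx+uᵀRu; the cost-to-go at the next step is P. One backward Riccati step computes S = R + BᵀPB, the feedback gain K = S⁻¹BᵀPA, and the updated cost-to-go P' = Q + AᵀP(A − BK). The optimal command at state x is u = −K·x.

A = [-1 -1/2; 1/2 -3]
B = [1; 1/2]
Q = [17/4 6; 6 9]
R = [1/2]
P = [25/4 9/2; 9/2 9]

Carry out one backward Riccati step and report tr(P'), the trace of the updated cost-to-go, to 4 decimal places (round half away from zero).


BᵀP = [8.5000 9.0000]
S = R + BᵀPB = [1/2] + [13.0000] = [13.5000]
BᵀPA = [-4.0000 -31.2500]
K = S⁻¹·BᵀPA = [-0.2963 -2.3148]
A−BK = [-0.7037 1.8148; 0.6481 -1.8426]
AᵀP(A−BK) = [2.8148 -7.2593; -7.2593 23.7245]
P' = Q + AᵀP(A−BK) = [7.0648 -1.2593; -1.2593 32.7245]
tr(P') = 39.7894

39.7894


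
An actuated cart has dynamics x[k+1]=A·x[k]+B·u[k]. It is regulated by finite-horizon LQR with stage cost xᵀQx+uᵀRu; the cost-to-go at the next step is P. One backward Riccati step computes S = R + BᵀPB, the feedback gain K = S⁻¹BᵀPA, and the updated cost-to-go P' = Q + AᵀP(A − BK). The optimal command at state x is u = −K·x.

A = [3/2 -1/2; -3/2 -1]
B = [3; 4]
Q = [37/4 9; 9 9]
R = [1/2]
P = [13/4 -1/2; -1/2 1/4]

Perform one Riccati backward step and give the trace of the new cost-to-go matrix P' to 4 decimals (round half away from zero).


21.3728

BᵀP = [7.7500 -0.5000]
S = R + BᵀPB = [1/2] + [21.2500] = [21.7500]
BᵀPA = [12.3750 -3.3750]
K = S⁻¹·BᵀPA = [0.5690 -0.1552]
A−BK = [-0.2069 -0.0345; -3.7759 -0.3793]
AᵀP(A−BK) = [3.0841 0.2328; 0.2328 0.0388]
P' = Q + AᵀP(A−BK) = [12.3341 9.2328; 9.2328 9.0388]
tr(P') = 21.3728


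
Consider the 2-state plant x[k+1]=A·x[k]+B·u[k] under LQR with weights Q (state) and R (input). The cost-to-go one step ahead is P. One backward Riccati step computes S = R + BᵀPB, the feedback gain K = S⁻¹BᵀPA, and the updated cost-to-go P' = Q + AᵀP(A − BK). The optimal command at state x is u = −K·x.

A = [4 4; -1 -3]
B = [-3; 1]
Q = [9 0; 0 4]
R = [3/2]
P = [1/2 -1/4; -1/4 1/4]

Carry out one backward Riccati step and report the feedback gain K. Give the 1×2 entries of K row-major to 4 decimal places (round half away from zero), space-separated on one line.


-1.0323 -1.2903

BᵀP = [-1.7500 1.0000]
S = R + BᵀPB = [3/2] + [6.2500] = [7.7500]
BᵀPA = [-8.0000 -10.0000]
K = S⁻¹·BᵀPA = [-1.0323 -1.2903]
A−BK = [0.9032 0.1290; 0.0323 -1.7097]
AᵀP(A−BK) = [1.9919 2.4274; 2.4274 3.3468]
P' = Q + AᵀP(A−BK) = [10.9919 2.4274; 2.4274 7.3468]
tr(P') = 18.3387


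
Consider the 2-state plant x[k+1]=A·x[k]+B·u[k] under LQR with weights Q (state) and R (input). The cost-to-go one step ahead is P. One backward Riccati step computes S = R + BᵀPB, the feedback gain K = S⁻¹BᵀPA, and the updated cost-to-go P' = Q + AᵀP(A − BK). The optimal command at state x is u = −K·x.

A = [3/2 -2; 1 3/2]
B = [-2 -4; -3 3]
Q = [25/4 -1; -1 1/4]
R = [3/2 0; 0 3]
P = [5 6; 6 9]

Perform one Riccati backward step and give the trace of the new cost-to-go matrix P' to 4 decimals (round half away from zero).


BᵀP = [-28.0000 -39.0000; -2.0000 3.0000]
S = R + BᵀPB = [3/2 0; 0 3] + [173.0000 -5.0000; -5.0000 17.0000] = [174.5000 -5.0000; -5.0000 20.0000]
BᵀPA = [-81.0000 -2.5000; 0.0000 8.5000]
K = S⁻¹·BᵀPA = [-0.4675 -0.0022; -0.1169 0.4245]
A−BK = [0.0974 -0.3065; -0.0519 0.2201]
AᵀP(A−BK) = [0.3799 -0.1753; -0.1753 0.6367]
P' = Q + AᵀP(A−BK) = [6.6299 -1.1753; -1.1753 0.8867]
tr(P') = 7.5166

7.5166


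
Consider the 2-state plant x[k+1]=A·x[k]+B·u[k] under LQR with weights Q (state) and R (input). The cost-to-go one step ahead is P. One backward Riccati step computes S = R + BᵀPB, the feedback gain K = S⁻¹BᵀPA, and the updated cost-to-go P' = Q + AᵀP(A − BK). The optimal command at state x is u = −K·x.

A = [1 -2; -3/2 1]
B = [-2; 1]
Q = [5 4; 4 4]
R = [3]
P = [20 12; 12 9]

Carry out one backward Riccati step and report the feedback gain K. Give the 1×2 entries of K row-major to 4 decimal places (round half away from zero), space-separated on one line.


BᵀP = [-28.0000 -15.0000]
S = R + BᵀPB = [3] + [41.0000] = [44.0000]
BᵀPA = [-5.5000 41.0000]
K = S⁻¹·BᵀPA = [-0.1250 0.9318]
A−BK = [0.7500 -0.1364; -1.3750 0.0682]
AᵀP(A−BK) = [3.5625 -0.3750; -0.3750 2.7955]
P' = Q + AᵀP(A−BK) = [8.5625 3.6250; 3.6250 6.7955]
tr(P') = 15.3580

-0.1250 0.9318


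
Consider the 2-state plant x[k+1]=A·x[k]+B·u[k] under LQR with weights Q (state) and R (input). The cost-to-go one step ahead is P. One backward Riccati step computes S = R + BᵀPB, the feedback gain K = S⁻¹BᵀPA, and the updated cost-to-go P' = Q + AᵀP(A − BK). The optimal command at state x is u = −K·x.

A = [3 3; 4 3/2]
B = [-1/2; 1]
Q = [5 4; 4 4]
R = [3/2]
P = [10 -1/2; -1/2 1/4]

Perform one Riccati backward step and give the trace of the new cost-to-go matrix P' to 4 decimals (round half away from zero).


80.5757

BᵀP = [-5.5000 0.5000]
S = R + BᵀPB = [3/2] + [3.2500] = [4.7500]
BᵀPA = [-14.5000 -15.7500]
K = S⁻¹·BᵀPA = [-3.0526 -3.3158]
A−BK = [1.4737 1.3421; 7.0526 4.8158]
AᵀP(A−BK) = [37.7368 35.1711; 35.1711 33.8388]
P' = Q + AᵀP(A−BK) = [42.7368 39.1711; 39.1711 37.8388]
tr(P') = 80.5757


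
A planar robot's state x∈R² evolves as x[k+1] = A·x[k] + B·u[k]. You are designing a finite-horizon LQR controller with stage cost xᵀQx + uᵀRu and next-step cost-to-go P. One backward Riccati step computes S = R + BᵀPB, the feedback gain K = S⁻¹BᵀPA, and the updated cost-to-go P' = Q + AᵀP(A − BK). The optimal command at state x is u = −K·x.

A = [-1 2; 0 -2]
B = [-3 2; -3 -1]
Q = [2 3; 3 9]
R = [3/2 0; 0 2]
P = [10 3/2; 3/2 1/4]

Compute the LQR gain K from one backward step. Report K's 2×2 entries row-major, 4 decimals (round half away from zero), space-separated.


BᵀP = [-34.5000 -5.2500; 18.5000 2.7500]
S = R + BᵀPB = [3/2 0; 0 2] + [119.2500 -63.7500; -63.7500 34.2500] = [120.7500 -63.7500; -63.7500 36.2500]
BᵀPA = [34.5000 -58.5000; -18.5000 31.5000]
K = S⁻¹·BᵀPA = [0.2275 -0.3593; -0.1102 0.2371]
A−BK = [-0.0970 0.4479; 0.5725 -2.8407]
AᵀP(A−BK) = [0.1114 -0.2180; -0.2180 0.5126]
P' = Q + AᵀP(A−BK) = [2.1114 2.7820; 2.7820 9.5126]
tr(P') = 11.6240

0.2275 -0.3593 -0.1102 0.2371


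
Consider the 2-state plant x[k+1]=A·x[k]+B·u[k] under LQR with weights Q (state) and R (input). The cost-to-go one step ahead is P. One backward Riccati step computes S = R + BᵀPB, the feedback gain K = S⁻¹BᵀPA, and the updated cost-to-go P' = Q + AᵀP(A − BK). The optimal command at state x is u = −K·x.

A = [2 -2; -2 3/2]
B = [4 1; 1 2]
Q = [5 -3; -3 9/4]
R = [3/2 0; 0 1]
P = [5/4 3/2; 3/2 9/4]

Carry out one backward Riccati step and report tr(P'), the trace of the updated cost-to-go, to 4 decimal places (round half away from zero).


8.9919

BᵀP = [6.5000 8.2500; 4.2500 6.0000]
S = R + BᵀPB = [3/2 0; 0 1] + [34.2500 23.0000; 23.0000 16.2500] = [35.7500 23.0000; 23.0000 17.2500]
BᵀPA = [-3.5000 -0.6250; -3.5000 0.5000]
K = S⁻¹·BᵀPA = [0.2295 -0.2541; -0.5089 0.3678]
A−BK = [1.5909 -1.3514; -1.2117 1.0185]
AᵀP(A−BK) = [1.0221 -0.8521; -0.8521 0.7198]
P' = Q + AᵀP(A−BK) = [6.0221 -3.8521; -3.8521 2.9698]
tr(P') = 8.9919


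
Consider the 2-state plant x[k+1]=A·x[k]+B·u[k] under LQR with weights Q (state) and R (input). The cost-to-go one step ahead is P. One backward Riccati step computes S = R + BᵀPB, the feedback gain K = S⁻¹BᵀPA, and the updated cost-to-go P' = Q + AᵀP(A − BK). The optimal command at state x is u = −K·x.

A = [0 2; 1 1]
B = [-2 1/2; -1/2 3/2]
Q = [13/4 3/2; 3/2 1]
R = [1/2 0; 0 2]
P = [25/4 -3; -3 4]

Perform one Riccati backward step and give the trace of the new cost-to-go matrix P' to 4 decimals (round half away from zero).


BᵀP = [-11.0000 4.0000; -1.3750 4.5000]
S = R + BᵀPB = [1/2 0; 0 2] + [20.0000 0.5000; 0.5000 6.0625] = [20.5000 0.5000; 0.5000 8.0625]
BᵀPA = [4.0000 -18.0000; 4.5000 1.7500]
K = S⁻¹·BᵀPA = [0.1818 -0.8847; 0.5469 0.2719]
A−BK = [0.0901 0.0947; 0.2706 0.1498]
AᵀP(A−BK) = [0.8120 0.3151; 0.3151 0.5999]
P' = Q + AᵀP(A−BK) = [4.0620 1.8151; 1.8151 1.5999]
tr(P') = 5.6619

5.6619


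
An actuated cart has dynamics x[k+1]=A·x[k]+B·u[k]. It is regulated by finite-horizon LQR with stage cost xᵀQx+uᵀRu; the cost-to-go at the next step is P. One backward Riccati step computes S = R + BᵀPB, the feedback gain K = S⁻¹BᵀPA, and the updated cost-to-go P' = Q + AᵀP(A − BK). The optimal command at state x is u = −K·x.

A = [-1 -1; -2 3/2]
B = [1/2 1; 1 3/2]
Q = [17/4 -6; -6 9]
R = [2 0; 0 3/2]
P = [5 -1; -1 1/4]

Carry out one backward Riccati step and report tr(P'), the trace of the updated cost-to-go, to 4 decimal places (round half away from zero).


17.4635

BᵀP = [1.5000 -0.2500; 3.5000 -0.6250]
S = R + BᵀPB = [2 0; 0 3/2] + [0.5000 1.1250; 1.1250 2.5625] = [2.5000 1.1250; 1.1250 4.0625]
BᵀPA = [-1.0000 -1.8750; -2.2500 -4.4375]
K = S⁻¹·BᵀPA = [-0.1722 -0.2953; -0.5062 -1.0105]
A−BK = [-0.4077 0.1582; -1.0685 3.3111]
AᵀP(A−BK) = [0.6889 1.1810; 1.1810 3.5246]
P' = Q + AᵀP(A−BK) = [4.9389 -4.8190; -4.8190 12.5246]
tr(P') = 17.4635


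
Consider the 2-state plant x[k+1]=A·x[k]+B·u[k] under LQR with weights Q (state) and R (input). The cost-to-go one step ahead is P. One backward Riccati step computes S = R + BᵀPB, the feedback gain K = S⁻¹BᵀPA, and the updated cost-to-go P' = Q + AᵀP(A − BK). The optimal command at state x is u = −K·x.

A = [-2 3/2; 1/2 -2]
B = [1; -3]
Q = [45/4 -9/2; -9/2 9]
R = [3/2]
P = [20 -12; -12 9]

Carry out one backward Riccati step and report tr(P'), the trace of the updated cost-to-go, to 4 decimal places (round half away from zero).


30.0086

BᵀP = [56.0000 -39.0000]
S = R + BᵀPB = [3/2] + [173.0000] = [174.5000]
BᵀPA = [-131.5000 162.0000]
K = S⁻¹·BᵀPA = [-0.7536 0.9284]
A−BK = [-1.2464 0.5716; -1.7607 0.7851]
AᵀP(A−BK) = [7.1540 -3.9198; -3.9198 2.6046]
P' = Q + AᵀP(A−BK) = [18.4040 -8.4198; -8.4198 11.6046]
tr(P') = 30.0086


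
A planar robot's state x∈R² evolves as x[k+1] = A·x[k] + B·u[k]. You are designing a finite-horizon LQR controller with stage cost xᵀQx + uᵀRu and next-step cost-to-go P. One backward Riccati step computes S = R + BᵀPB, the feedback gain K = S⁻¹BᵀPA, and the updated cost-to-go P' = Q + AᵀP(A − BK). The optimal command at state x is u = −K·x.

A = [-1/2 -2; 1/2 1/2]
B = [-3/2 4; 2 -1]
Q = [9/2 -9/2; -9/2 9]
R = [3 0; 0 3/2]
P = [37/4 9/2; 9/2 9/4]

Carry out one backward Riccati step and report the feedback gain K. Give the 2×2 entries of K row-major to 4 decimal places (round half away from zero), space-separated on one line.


BᵀP = [-4.8750 -2.2500; 32.5000 15.7500]
S = R + BᵀPB = [3 0; 0 3/2] + [2.8125 -17.2500; -17.2500 114.2500] = [5.8125 -17.2500; -17.2500 115.7500]
BᵀPA = [1.3125 8.6250; -8.3750 -57.1250]
K = S⁻¹·BᵀPA = [0.0199 0.0345; -0.0694 -0.4884]
A−BK = [-0.1926 0.0052; 0.3909 -0.0573]
AᵀP(A−BK) = [0.0178 0.0520; 0.0520 0.3663]
P' = Q + AᵀP(A−BK) = [4.5178 -4.4480; -4.4480 9.3663]
tr(P') = 13.8840

0.0199 0.0345 -0.0694 -0.4884


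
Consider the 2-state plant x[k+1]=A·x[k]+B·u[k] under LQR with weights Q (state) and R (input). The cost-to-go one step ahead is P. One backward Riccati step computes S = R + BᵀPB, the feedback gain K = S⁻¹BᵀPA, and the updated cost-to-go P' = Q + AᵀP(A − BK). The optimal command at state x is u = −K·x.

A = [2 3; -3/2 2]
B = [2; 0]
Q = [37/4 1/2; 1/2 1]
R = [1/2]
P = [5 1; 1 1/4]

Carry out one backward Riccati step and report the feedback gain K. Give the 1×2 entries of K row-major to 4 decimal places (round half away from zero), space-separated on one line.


BᵀP = [10.0000 2.0000]
S = R + BᵀPB = [1/2] + [20.0000] = [20.5000]
BᵀPA = [17.0000 34.0000]
K = S⁻¹·BᵀPA = [0.8293 1.6585]
A−BK = [0.3415 -0.3171; -1.5000 2.0000]
AᵀP(A−BK) = [0.4649 0.5549; 0.5549 1.6098]
P' = Q + AᵀP(A−BK) = [9.7149 1.0549; 1.0549 2.6098]
tr(P') = 12.3247

0.8293 1.6585


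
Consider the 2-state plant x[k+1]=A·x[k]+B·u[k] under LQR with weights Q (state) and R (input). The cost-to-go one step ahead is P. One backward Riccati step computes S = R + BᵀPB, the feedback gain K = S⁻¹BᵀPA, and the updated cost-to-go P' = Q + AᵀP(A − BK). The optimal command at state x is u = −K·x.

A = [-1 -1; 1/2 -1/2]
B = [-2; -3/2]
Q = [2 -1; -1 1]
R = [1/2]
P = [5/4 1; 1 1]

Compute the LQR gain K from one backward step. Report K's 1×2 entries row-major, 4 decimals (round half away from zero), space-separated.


BᵀP = [-4.0000 -3.5000]
S = R + BᵀPB = [1/2] + [13.2500] = [13.7500]
BᵀPA = [2.2500 5.7500]
K = S⁻¹·BᵀPA = [0.1636 0.4182]
A−BK = [-0.6727 -0.1636; 0.7455 0.1273]
AᵀP(A−BK) = [0.1318 0.0591; 0.0591 0.0955]
P' = Q + AᵀP(A−BK) = [2.1318 -0.9409; -0.9409 1.0955]
tr(P') = 3.2273

0.1636 0.4182


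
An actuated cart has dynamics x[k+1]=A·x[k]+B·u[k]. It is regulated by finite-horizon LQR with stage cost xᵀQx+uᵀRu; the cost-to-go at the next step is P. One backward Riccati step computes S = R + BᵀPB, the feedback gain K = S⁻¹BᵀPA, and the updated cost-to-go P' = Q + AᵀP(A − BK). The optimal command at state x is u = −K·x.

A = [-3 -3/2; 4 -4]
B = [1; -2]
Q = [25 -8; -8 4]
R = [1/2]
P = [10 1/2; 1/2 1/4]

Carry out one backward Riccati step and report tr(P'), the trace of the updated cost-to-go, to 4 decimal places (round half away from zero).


BᵀP = [9.0000 0.0000]
S = R + BᵀPB = [1/2] + [9.0000] = [9.5000]
BᵀPA = [-27.0000 -13.5000]
K = S⁻¹·BᵀPA = [-2.8421 -1.4211]
A−BK = [-0.1579 -0.0789; -1.6842 -6.8421]
AᵀP(A−BK) = [5.2632 5.6316; 5.6316 13.3158]
P' = Q + AᵀP(A−BK) = [30.2632 -2.3684; -2.3684 17.3158]
tr(P') = 47.5789

47.5789


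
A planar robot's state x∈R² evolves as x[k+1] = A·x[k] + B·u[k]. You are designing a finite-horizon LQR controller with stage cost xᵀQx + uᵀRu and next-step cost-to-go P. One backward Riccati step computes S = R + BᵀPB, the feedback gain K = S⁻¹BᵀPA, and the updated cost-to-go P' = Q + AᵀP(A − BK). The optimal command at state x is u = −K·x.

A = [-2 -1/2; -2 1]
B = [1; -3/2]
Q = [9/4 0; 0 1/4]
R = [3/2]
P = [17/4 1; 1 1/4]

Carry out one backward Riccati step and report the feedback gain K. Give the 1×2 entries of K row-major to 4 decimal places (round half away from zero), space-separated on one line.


BᵀP = [2.7500 0.6250]
S = R + BᵀPB = [3/2] + [1.8125] = [3.3125]
BᵀPA = [-6.7500 -0.7500]
K = S⁻¹·BᵀPA = [-2.0377 -0.2264]
A−BK = [0.0377 -0.2736; -5.0566 0.6604]
AᵀP(A−BK) = [12.2453 1.2217; 1.2217 0.1427]
P' = Q + AᵀP(A−BK) = [14.4953 1.2217; 1.2217 0.3927]
tr(P') = 14.8880

-2.0377 -0.2264


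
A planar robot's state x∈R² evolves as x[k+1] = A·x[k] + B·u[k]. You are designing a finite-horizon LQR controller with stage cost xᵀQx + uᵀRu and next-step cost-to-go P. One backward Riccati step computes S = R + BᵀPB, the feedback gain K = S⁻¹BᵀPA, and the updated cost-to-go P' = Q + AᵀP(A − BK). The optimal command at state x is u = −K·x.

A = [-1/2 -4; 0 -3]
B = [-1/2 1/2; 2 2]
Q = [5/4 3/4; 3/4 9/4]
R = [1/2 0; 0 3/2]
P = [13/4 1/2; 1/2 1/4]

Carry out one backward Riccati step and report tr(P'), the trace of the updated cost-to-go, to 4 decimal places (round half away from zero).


BᵀP = [-0.6250 0.2500; 2.6250 0.7500]
S = R + BᵀPB = [1/2 0; 0 3/2] + [0.8125 0.1875; 0.1875 2.8125] = [1.3125 0.1875; 0.1875 4.3125]
BᵀPA = [0.3125 1.7500; -1.3125 -12.7500]
K = S⁻¹·BᵀPA = [0.2833 1.7667; -0.3167 -3.0333]
A−BK = [-0.2000 -1.6000; 0.0667 -0.4667]
AᵀP(A−BK) = [0.3083 2.7167; 2.7167 24.4833]
P' = Q + AᵀP(A−BK) = [1.5583 3.4667; 3.4667 26.7333]
tr(P') = 28.2917

28.2917


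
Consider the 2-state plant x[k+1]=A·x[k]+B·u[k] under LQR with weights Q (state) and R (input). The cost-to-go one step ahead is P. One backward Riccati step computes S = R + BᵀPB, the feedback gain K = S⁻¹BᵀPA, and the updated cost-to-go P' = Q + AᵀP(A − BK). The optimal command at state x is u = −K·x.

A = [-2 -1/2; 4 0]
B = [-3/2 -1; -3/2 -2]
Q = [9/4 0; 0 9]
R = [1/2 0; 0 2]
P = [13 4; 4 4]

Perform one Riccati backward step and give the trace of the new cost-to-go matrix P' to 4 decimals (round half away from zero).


43.9585

BᵀP = [-25.5000 -12.0000; -21.0000 -12.0000]
S = R + BᵀPB = [1/2 0; 0 2] + [56.2500 49.5000; 49.5000 45.0000] = [56.7500 49.5000; 49.5000 47.0000]
BᵀPA = [3.0000 12.7500; -6.0000 10.5000]
K = S⁻¹·BᵀPA = [2.0184 0.3664; -2.2535 -0.1624]
A−BK = [-1.2258 -0.1129; 2.5207 0.2247]
AᵀP(A−BK) = [32.4240 2.9263; 2.9263 0.2846]
P' = Q + AᵀP(A−BK) = [34.6740 2.9263; 2.9263 9.2846]
tr(P') = 43.9585


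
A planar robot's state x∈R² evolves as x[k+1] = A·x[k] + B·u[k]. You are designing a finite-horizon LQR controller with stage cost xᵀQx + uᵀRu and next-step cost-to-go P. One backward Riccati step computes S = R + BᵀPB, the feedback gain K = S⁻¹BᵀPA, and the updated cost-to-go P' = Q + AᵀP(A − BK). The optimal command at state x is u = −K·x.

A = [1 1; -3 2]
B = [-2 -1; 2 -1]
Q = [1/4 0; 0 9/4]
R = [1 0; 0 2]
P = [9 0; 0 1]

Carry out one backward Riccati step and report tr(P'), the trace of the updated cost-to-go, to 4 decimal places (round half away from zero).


BᵀP = [-18.0000 2.0000; -9.0000 -1.0000]
S = R + BᵀPB = [1 0; 0 2] + [40.0000 16.0000; 16.0000 10.0000] = [41.0000 16.0000; 16.0000 12.0000]
BᵀPA = [-24.0000 -14.0000; -6.0000 -11.0000]
K = S⁻¹·BᵀPA = [-0.8136 0.0339; 0.5847 -0.9619]
A−BK = [-0.0424 0.1059; -0.7881 0.9703]
AᵀP(A−BK) = [1.9831 -1.9576; -1.9576 2.8941]
P' = Q + AᵀP(A−BK) = [2.2331 -1.9576; -1.9576 5.1441]
tr(P') = 7.3771

7.3771


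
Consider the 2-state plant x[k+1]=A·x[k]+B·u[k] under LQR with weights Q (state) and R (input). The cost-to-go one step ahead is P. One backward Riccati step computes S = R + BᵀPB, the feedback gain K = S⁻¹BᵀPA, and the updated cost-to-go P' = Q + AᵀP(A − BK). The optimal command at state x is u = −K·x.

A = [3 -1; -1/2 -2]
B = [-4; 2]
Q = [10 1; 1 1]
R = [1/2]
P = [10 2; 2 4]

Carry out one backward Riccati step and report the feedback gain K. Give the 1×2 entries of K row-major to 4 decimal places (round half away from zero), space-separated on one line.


-0.7474 0.2491

BᵀP = [-36.0000 0.0000]
S = R + BᵀPB = [1/2] + [144.0000] = [144.5000]
BᵀPA = [-108.0000 36.0000]
K = S⁻¹·BᵀPA = [-0.7474 0.2491]
A−BK = [0.0104 -0.0035; 0.9948 -2.4983]
AᵀP(A−BK) = [4.2803 -10.0934; -10.0934 25.0311]
P' = Q + AᵀP(A−BK) = [14.2803 -9.0934; -9.0934 26.0311]
tr(P') = 40.3114


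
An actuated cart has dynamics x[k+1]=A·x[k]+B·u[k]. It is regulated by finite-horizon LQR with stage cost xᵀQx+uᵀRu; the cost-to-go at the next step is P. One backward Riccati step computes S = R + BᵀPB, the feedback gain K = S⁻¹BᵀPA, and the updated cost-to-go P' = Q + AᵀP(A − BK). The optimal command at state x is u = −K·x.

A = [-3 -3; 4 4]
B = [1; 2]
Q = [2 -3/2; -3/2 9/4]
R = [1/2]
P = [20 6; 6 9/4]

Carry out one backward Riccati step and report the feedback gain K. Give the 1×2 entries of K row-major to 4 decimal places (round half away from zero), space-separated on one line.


BᵀP = [32.0000 10.5000]
S = R + BᵀPB = [1/2] + [53.0000] = [53.5000]
BᵀPA = [-54.0000 -54.0000]
K = S⁻¹·BᵀPA = [-1.0093 -1.0093]
A−BK = [-1.9907 -1.9907; 6.0187 6.0187]
AᵀP(A−BK) = [17.4953 17.4953; 17.4953 17.4953]
P' = Q + AᵀP(A−BK) = [19.4953 15.9953; 15.9953 19.7453]
tr(P') = 39.2407

-1.0093 -1.0093


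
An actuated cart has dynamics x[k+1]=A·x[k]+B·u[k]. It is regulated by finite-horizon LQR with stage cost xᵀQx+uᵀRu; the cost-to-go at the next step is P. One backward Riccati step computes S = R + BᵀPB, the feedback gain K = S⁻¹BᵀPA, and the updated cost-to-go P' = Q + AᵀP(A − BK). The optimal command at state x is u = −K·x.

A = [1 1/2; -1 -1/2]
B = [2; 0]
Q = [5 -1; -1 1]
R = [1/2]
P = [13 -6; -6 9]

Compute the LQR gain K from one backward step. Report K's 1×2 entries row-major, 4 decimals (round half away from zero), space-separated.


0.7238 0.3619

BᵀP = [26.0000 -12.0000]
S = R + BᵀPB = [1/2] + [52.0000] = [52.5000]
BᵀPA = [38.0000 19.0000]
K = S⁻¹·BᵀPA = [0.7238 0.3619]
A−BK = [-0.4476 -0.2238; -1.0000 -0.5000]
AᵀP(A−BK) = [6.4952 3.2476; 3.2476 1.6238]
P' = Q + AᵀP(A−BK) = [11.4952 2.2476; 2.2476 2.6238]
tr(P') = 14.1190


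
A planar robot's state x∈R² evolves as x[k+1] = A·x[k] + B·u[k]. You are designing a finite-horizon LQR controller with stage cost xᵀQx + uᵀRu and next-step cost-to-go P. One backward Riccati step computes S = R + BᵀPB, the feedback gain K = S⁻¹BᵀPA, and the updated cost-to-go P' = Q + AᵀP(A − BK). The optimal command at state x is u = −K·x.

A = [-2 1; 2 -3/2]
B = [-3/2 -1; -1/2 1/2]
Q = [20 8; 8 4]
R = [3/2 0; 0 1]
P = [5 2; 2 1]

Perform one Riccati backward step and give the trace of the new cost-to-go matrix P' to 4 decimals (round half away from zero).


25.8022

BᵀP = [-8.5000 -3.5000; -4.0000 -1.5000]
S = R + BᵀPB = [3/2 0; 0 1] + [14.5000 6.7500; 6.7500 3.2500] = [16.0000 6.7500; 6.7500 4.2500]
BᵀPA = [10.0000 -3.2500; 5.0000 -1.7500]
K = S⁻¹·BᵀPA = [0.3900 -0.0891; 0.5571 -0.2702]
A−BK = [-0.8579 0.5961; 1.9164 -1.4095]
AᵀP(A−BK) = [1.3148 -0.7577; -0.7577 0.4875]
P' = Q + AᵀP(A−BK) = [21.3148 7.2423; 7.2423 4.4875]
tr(P') = 25.8022


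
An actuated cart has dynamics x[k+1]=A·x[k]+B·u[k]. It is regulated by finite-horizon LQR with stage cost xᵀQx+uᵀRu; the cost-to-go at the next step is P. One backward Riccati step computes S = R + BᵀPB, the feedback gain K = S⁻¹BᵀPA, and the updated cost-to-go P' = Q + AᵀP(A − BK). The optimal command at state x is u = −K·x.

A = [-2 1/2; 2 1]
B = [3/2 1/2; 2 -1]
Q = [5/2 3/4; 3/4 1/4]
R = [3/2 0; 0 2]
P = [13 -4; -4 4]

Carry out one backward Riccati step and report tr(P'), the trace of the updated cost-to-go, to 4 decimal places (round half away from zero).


16.5430

BᵀP = [11.5000 2.0000; 10.5000 -6.0000]
S = R + BᵀPB = [3/2 0; 0 2] + [21.2500 3.7500; 3.7500 11.2500] = [22.7500 3.7500; 3.7500 13.2500]
BᵀPA = [-19.0000 7.7500; -33.0000 -0.7500]
K = S⁻¹·BᵀPA = [-0.4454 0.3671; -2.3645 -0.1605]
A−BK = [-0.1496 0.0296; 0.5263 0.1053]
AᵀP(A−BK) = [13.5085 0.6786; 0.6786 0.2845]
P' = Q + AᵀP(A−BK) = [16.0085 1.4286; 1.4286 0.5345]
tr(P') = 16.5430


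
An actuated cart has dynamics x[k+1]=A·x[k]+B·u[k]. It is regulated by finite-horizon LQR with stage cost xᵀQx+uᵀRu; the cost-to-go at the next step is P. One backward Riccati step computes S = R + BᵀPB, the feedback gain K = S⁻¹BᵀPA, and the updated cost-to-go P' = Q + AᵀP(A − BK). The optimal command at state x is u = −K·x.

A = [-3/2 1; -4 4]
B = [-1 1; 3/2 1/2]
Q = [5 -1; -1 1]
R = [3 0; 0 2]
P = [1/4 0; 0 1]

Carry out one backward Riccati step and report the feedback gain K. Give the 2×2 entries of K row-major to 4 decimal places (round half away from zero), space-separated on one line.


-0.9537 0.9815 -0.7593 0.7037

BᵀP = [-0.2500 1.5000; 0.2500 0.5000]
S = R + BᵀPB = [3 0; 0 2] + [2.5000 0.5000; 0.5000 0.5000] = [5.5000 0.5000; 0.5000 2.5000]
BᵀPA = [-5.6250 5.7500; -2.3750 2.2500]
K = S⁻¹·BᵀPA = [-0.9537 0.9815; -0.7593 0.7037]
A−BK = [-1.6944 1.2778; -2.1898 2.1759]
AᵀP(A−BK) = [9.3947 -9.1829; -9.1829 9.0231]
P' = Q + AᵀP(A−BK) = [14.3947 -10.1829; -10.1829 10.0231]
tr(P') = 24.4178
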